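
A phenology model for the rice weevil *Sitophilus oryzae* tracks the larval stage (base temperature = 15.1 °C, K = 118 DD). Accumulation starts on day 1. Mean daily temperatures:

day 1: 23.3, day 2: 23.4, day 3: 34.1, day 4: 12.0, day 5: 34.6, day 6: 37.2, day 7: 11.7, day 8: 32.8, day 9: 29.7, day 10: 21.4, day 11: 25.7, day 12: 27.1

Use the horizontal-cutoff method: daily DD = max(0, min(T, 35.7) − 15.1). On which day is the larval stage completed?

Daily DD above 15.1 °C (capped at 20.6): 8.2, 8.3, 19.0, 0.0, 19.5, 20.6, 0.0, 17.7, 14.6, 6.3, 10.6, 12.0.
Cumulative: 8.2, 16.5, 35.5, 35.5, 55.0, 75.6, 75.6, 93.3, 107.9, 114.2, 124.8, 136.8.
The total first reaches 118 DD on day 11.

day 11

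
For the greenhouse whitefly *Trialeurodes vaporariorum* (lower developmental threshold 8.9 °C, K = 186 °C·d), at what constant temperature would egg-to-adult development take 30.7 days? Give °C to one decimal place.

15.0 °C

Required daily accumulation = 186 / 30.7 = 6.059 DD/day.
T = T_base + 6.059 = 8.9 + 6.059 = 14.959 ≈ 15.0 °C.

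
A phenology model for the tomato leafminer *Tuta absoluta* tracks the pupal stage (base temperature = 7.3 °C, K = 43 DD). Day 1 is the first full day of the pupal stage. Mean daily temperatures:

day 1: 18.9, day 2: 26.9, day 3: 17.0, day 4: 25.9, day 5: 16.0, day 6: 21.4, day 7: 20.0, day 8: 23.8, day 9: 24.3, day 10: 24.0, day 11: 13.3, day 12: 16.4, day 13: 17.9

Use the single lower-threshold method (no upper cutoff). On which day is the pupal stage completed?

day 4

Daily DD above 7.3 °C: 11.6, 19.6, 9.7, 18.6, 8.7, 14.1, 12.7, 16.5, 17.0, 16.7, 6.0, 9.1, 10.6.
Cumulative: 11.6, 31.2, 40.9, 59.5, 68.2, 82.3, 95.0, 111.5, 128.5, 145.2, 151.2, 160.3, 170.9.
The total first reaches 43 DD on day 4.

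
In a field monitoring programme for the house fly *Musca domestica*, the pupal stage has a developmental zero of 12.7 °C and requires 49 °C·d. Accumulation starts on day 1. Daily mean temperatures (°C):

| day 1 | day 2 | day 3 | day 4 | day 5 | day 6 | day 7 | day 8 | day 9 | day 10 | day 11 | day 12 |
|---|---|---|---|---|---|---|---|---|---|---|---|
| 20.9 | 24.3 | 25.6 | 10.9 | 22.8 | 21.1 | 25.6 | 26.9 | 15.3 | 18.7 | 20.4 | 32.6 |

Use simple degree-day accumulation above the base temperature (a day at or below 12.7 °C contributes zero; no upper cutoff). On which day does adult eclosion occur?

day 6

Daily DD above 12.7 °C: 8.2, 11.6, 12.9, 0.0, 10.1, 8.4, 12.9, 14.2, 2.6, 6.0, 7.7, 19.9.
Cumulative: 8.2, 19.8, 32.7, 32.7, 42.8, 51.2, 64.1, 78.3, 80.9, 86.9, 94.6, 114.5.
The total first reaches 49 DD on day 6.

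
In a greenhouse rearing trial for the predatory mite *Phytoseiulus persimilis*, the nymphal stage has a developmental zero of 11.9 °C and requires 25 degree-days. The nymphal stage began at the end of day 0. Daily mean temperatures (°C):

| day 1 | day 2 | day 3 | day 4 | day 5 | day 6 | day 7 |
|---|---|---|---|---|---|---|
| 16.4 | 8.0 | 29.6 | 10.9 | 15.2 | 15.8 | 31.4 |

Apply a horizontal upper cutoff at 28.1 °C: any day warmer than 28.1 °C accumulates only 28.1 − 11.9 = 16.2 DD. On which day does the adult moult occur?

Daily DD above 11.9 °C (capped at 16.2): 4.5, 0.0, 16.2, 0.0, 3.3, 3.9, 16.2.
Cumulative: 4.5, 4.5, 20.7, 20.7, 24.0, 27.9, 44.1.
The total first reaches 25 DD on day 6.

day 6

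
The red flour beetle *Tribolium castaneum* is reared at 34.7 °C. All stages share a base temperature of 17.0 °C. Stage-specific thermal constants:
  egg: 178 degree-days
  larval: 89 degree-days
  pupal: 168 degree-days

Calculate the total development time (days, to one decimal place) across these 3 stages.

24.6 days

Daily accumulation at 34.7 °C = 34.7 − 17.0 = 17.7 DD/day.
Total K = 178 + 89 + 168 = 435 DD.
Total duration = 435 / 17.7 = 24.576 ≈ 24.6 days.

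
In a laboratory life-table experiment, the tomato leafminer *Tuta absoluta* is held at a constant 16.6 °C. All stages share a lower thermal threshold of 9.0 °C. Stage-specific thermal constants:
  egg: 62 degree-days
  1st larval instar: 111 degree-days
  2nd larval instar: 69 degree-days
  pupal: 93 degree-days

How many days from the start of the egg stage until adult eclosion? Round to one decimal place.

44.1 days

Daily accumulation at 16.6 °C = 16.6 − 9.0 = 7.6 DD/day.
Total K = 62 + 111 + 69 + 93 = 335 DD.
Total duration = 335 / 7.6 = 44.079 ≈ 44.1 days.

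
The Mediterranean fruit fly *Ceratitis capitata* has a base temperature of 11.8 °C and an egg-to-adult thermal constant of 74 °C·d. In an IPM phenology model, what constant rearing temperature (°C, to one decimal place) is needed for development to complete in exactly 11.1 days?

18.5 °C

Required daily accumulation = 74 / 11.1 = 6.667 DD/day.
T = T_base + 6.667 = 11.8 + 6.667 = 18.467 ≈ 18.5 °C.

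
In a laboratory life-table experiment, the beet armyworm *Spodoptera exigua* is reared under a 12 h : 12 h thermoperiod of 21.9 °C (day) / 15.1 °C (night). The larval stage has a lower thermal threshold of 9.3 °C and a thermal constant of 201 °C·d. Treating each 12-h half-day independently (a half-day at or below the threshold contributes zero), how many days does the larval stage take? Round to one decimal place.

Day half: max(0, 21.9 − 9.3) × 0.5 = 12.6 × 0.5 = 6.30 DD.
Night half: max(0, 15.1 − 9.3) × 0.5 = 5.8 × 0.5 = 2.90 DD.
Per 24 h: 9.20 DD/day.
Duration = 201 / 9.20 = 21.848 ≈ 21.8 days.

21.8 days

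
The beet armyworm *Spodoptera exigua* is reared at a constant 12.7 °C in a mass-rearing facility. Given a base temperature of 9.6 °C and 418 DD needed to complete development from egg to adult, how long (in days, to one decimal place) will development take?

Daily accumulation = 12.7 − 9.6 = 3.1 DD/day.
Duration = 418 / 3.1 = 134.839 ≈ 134.8 days.

134.8 days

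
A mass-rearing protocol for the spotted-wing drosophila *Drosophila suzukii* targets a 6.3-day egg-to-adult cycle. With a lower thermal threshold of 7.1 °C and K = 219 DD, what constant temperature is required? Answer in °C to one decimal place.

Required daily accumulation = 219 / 6.3 = 34.762 DD/day.
T = T_base + 34.762 = 7.1 + 34.762 = 41.862 ≈ 41.9 °C.

41.9 °C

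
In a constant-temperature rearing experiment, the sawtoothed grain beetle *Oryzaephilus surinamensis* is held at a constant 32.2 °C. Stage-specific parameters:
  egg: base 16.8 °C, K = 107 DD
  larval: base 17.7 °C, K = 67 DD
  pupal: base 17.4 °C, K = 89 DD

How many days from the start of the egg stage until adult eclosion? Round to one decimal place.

egg: 107 / (32.2 − 16.8) = 107 / 15.4 = 6.948 d.
larval: 67 / (32.2 − 17.7) = 67 / 14.5 = 4.621 d.
pupal: 89 / (32.2 − 17.4) = 89 / 14.8 = 6.014 d.
Sum = 17.582 ≈ 17.6 days.

17.6 days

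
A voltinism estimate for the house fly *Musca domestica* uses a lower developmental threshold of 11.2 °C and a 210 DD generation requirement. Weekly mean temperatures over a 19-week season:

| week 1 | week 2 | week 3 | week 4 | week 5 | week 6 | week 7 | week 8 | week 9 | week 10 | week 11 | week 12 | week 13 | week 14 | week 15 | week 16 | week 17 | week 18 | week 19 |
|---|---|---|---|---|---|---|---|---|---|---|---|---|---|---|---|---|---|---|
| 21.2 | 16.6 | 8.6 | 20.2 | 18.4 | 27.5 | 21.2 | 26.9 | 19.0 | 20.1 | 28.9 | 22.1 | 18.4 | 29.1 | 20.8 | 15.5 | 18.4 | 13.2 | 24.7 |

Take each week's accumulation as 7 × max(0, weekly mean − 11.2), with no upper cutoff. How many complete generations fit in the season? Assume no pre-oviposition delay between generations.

6 generations

Weekly DD (7 × max(0, T̄ − 11.2)): 70.0, 37.8, 0.0, 63.0, 50.4, 114.1, 70.0, 109.9, 54.6, 62.3, 123.9, 76.3, 50.4, 125.3, 67.2, 30.1, 50.4, 14.0, 94.5.
Season total = 1264.2 DD.
Complete generations = ⌊1264.2 / 210⌋ = 6.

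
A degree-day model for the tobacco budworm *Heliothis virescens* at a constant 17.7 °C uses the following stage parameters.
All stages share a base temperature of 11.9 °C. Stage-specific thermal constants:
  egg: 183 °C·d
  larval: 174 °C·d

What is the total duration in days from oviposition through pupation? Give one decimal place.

61.6 days

Daily accumulation at 17.7 °C = 17.7 − 11.9 = 5.8 DD/day.
Total K = 183 + 174 = 357 DD.
Total duration = 357 / 5.8 = 61.552 ≈ 61.6 days.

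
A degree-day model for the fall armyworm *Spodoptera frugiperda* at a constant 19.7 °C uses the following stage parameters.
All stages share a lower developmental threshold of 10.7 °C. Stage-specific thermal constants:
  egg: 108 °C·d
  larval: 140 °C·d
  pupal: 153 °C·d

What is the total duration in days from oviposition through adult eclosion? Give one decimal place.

44.6 days

Daily accumulation at 19.7 °C = 19.7 − 10.7 = 9.0 DD/day.
Total K = 108 + 140 + 153 = 401 DD.
Total duration = 401 / 9.0 = 44.556 ≈ 44.6 days.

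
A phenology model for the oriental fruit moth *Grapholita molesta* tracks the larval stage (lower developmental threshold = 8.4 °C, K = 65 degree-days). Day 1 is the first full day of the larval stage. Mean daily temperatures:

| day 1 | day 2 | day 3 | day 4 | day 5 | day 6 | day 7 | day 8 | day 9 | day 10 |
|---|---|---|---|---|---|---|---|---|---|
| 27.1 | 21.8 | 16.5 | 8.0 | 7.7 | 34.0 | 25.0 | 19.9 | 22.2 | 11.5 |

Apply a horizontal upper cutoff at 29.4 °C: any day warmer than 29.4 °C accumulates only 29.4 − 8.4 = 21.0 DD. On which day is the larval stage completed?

Daily DD above 8.4 °C (capped at 21.0): 18.7, 13.4, 8.1, 0.0, 0.0, 21.0, 16.6, 11.5, 13.8, 3.1.
Cumulative: 18.7, 32.1, 40.2, 40.2, 40.2, 61.2, 77.8, 89.3, 103.1, 106.2.
The total first reaches 65 DD on day 7.

day 7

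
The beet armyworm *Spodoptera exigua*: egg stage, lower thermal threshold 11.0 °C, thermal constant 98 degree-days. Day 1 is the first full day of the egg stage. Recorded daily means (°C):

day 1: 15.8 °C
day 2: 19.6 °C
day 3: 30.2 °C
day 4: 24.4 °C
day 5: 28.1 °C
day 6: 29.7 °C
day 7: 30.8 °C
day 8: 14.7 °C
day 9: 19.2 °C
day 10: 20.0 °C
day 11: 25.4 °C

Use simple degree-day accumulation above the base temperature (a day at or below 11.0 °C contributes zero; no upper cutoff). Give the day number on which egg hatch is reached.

Daily DD above 11.0 °C: 4.8, 8.6, 19.2, 13.4, 17.1, 18.7, 19.8, 3.7, 8.2, 9.0, 14.4.
Cumulative: 4.8, 13.4, 32.6, 46.0, 63.1, 81.8, 101.6, 105.3, 113.5, 122.5, 136.9.
The total first reaches 98 DD on day 7.

day 7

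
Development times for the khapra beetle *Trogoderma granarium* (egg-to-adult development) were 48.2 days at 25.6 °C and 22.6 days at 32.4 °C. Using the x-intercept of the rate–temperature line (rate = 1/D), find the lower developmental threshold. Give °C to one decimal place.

19.6 °C

Equal thermal constants: D₁(T₁ − T_b) = D₂(T₂ − T_b).
48.2·(25.6 − T_b) = 22.6·(32.4 − T_b)
T_b = (48.2·25.6 − 22.6·32.4) / (48.2 − 22.6) = 501.68 / 25.6 = 19.597 °C ≈ 19.6 °C.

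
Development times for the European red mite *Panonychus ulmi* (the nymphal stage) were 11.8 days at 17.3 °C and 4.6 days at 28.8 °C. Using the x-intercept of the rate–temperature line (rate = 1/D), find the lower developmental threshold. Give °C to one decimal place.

10.0 °C

Linear rate model ⇒ the product D·(T − T_b) is constant across temperatures.
11.8·(17.3 − T_b) = 4.6·(28.8 − T_b)
T_b = (11.8·17.3 − 4.6·28.8) / (11.8 − 4.6) = 71.66 / 7.2 = 9.953 °C ≈ 10.0 °C.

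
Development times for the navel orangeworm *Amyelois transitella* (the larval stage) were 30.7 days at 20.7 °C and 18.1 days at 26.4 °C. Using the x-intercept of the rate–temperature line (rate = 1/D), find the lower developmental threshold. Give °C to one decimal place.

12.5 °C

Under the model K = D·(T − T_b), so D₁·(T₁ − T_b) = D₂·(T₂ − T_b).
30.7·(20.7 − T_b) = 18.1·(26.4 − T_b)
T_b = (30.7·20.7 − 18.1·26.4) / (30.7 − 18.1) = 157.65 / 12.6 = 12.512 °C ≈ 12.5 °C.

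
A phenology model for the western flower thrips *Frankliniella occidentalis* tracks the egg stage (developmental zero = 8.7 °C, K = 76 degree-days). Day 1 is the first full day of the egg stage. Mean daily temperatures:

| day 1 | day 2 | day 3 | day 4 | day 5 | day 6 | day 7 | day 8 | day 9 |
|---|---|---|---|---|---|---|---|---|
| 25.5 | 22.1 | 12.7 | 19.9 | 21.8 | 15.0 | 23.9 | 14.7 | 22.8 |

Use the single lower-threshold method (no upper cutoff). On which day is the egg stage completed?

day 7

Daily DD above 8.7 °C: 16.8, 13.4, 4.0, 11.2, 13.1, 6.3, 15.2, 6.0, 14.1.
Cumulative: 16.8, 30.2, 34.2, 45.4, 58.5, 64.8, 80.0, 86.0, 100.1.
The total first reaches 76 DD on day 7.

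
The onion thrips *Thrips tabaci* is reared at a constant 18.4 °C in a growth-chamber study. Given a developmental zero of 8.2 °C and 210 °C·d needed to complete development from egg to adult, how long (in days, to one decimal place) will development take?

20.6 days

Daily accumulation = 18.4 − 8.2 = 10.2 DD/day.
Duration = 210 / 10.2 = 20.588 ≈ 20.6 days.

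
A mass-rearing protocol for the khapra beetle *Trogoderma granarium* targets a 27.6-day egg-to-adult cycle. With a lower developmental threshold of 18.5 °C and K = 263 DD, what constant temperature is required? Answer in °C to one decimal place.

Required daily accumulation = 263 / 27.6 = 9.529 DD/day.
T = T_base + 9.529 = 18.5 + 9.529 = 28.029 ≈ 28.0 °C.

28.0 °C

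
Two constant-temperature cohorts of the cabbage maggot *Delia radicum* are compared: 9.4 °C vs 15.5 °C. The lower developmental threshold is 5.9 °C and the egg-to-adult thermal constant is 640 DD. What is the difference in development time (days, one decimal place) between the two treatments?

At 9.4 °C: 640 / (9.4 − 5.9) = 640 / 3.5 = 182.857 d.
At 15.5 °C: 640 / (15.5 − 5.9) = 640 / 9.6 = 66.667 d.
Difference = |182.857 − 66.667| = 116.190 ≈ 116.2 days.

116.2 days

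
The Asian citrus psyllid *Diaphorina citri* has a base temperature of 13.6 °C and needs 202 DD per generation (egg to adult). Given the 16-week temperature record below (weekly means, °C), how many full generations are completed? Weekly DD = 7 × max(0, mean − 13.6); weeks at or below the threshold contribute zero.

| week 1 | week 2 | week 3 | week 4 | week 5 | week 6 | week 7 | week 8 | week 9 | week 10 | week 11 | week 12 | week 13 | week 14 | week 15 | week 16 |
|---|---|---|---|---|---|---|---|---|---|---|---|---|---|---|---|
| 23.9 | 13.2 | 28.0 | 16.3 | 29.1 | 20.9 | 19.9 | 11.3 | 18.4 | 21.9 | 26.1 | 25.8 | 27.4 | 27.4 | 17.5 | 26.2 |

Weekly DD (7 × max(0, T̄ − 13.6)): 72.1, 0.0, 100.8, 18.9, 108.5, 51.1, 44.1, 0.0, 33.6, 58.1, 87.5, 85.4, 96.6, 96.6, 27.3, 88.2.
Season total = 968.8 DD.
Complete generations = ⌊968.8 / 202⌋ = 4.

4 generations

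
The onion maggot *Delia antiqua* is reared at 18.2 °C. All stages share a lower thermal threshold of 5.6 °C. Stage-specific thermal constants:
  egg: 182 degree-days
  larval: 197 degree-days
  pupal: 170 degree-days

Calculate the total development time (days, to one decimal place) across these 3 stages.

Daily accumulation at 18.2 °C = 18.2 − 5.6 = 12.6 DD/day.
Total K = 182 + 197 + 170 = 549 DD.
Total duration = 549 / 12.6 = 43.571 ≈ 43.6 days.

43.6 days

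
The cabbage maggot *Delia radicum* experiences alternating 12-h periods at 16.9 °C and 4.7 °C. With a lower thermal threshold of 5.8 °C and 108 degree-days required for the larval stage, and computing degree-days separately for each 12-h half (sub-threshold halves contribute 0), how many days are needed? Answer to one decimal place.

Day half: max(0, 16.9 − 5.8) × 0.5 = 11.1 × 0.5 = 5.55 DD.
Night half: max(0, 4.7 − 5.8) × 0.5 = 0.0 × 0.5 = 0.00 DD.
Per 24 h: 5.55 DD/day.
Duration = 108 / 5.55 = 19.459 ≈ 19.5 days.

19.5 days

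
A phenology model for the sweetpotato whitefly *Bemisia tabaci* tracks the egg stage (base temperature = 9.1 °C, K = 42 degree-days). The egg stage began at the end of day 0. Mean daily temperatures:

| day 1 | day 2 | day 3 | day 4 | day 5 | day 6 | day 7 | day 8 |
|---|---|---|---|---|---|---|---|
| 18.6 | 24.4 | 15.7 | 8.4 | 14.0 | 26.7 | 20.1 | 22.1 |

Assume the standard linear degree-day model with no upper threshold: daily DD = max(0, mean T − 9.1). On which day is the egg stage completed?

Daily DD above 9.1 °C: 9.5, 15.3, 6.6, 0.0, 4.9, 17.6, 11.0, 13.0.
Cumulative: 9.5, 24.8, 31.4, 31.4, 36.3, 53.9, 64.9, 77.9.
The total first reaches 42 DD on day 6.

day 6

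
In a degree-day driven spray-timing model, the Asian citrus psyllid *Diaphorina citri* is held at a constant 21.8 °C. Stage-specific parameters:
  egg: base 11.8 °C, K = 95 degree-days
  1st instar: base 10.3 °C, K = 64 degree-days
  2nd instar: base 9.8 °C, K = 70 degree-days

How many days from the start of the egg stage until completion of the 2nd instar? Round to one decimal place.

egg: 95 / (21.8 − 11.8) = 95 / 10.0 = 9.500 d.
1st instar: 64 / (21.8 − 10.3) = 64 / 11.5 = 5.565 d.
2nd instar: 70 / (21.8 − 9.8) = 70 / 12.0 = 5.833 d.
Sum = 20.899 ≈ 20.9 days.

20.9 days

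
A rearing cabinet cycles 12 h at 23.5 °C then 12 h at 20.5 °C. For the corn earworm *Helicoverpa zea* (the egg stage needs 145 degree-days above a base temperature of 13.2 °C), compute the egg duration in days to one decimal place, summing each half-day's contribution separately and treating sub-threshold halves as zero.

Day half: max(0, 23.5 − 13.2) × 0.5 = 10.3 × 0.5 = 5.15 DD.
Night half: max(0, 20.5 − 13.2) × 0.5 = 7.3 × 0.5 = 3.65 DD.
Per 24 h: 8.80 DD/day.
Duration = 145 / 8.80 = 16.477 ≈ 16.5 days.

16.5 days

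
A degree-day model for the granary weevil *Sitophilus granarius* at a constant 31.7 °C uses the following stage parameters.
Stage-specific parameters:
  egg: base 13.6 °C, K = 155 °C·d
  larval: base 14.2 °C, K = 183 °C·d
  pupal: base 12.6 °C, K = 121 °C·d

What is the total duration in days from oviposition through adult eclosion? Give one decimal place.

25.4 days

egg: 155 / (31.7 − 13.6) = 155 / 18.1 = 8.564 d.
larval: 183 / (31.7 − 14.2) = 183 / 17.5 = 10.457 d.
pupal: 121 / (31.7 − 12.6) = 121 / 19.1 = 6.335 d.
Sum = 25.356 ≈ 25.4 days.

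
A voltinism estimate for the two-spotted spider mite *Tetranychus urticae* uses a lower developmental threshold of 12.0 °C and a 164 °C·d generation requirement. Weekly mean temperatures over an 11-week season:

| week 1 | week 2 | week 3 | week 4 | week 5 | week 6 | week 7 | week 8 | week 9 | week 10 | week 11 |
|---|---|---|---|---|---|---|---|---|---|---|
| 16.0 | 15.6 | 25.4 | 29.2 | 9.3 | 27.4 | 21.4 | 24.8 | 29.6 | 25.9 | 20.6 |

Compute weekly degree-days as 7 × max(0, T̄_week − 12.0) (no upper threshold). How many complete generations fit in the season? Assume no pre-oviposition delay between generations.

Weekly DD (7 × max(0, T̄ − 12.0)): 28.0, 25.2, 93.8, 120.4, 0.0, 107.8, 65.8, 89.6, 123.2, 97.3, 60.2.
Season total = 811.3 DD.
Complete generations = ⌊811.3 / 164⌋ = 4.

4 generations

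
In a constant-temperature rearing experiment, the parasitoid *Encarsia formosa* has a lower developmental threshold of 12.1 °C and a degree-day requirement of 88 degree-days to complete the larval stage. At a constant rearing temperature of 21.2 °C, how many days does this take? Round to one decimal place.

9.7 days

Daily accumulation = 21.2 − 12.1 = 9.1 DD/day.
Duration = 88 / 9.1 = 9.670 ≈ 9.7 days.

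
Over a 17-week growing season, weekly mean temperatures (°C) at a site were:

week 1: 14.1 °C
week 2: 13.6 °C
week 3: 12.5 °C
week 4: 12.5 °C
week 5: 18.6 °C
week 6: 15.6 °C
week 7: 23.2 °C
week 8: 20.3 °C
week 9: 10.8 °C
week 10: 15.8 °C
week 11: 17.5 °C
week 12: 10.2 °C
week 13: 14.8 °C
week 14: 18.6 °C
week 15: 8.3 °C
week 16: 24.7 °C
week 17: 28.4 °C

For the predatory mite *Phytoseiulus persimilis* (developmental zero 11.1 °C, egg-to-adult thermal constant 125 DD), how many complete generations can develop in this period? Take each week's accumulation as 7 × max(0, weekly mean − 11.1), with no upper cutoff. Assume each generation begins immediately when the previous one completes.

Weekly DD (7 × max(0, T̄ − 11.1)): 21.0, 17.5, 9.8, 9.8, 52.5, 31.5, 84.7, 64.4, 0.0, 32.9, 44.8, 0.0, 25.9, 52.5, 0.0, 95.2, 121.1.
Season total = 663.6 DD.
Complete generations = ⌊663.6 / 125⌋ = 5.

5 generations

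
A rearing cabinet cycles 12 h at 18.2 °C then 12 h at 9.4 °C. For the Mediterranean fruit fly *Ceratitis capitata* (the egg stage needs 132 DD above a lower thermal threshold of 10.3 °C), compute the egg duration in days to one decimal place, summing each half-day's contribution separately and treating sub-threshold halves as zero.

33.4 days

Day half: max(0, 18.2 − 10.3) × 0.5 = 7.9 × 0.5 = 3.95 DD.
Night half: max(0, 9.4 − 10.3) × 0.5 = 0.0 × 0.5 = 0.00 DD.
Per 24 h: 3.95 DD/day.
Duration = 132 / 3.95 = 33.418 ≈ 33.4 days.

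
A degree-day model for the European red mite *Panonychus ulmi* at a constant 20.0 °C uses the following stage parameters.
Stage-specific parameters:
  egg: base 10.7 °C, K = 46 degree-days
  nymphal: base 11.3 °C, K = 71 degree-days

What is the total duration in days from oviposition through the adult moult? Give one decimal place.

13.1 days

egg: 46 / (20.0 − 10.7) = 46 / 9.3 = 4.946 d.
nymphal: 71 / (20.0 − 11.3) = 71 / 8.7 = 8.161 d.
Sum = 13.107 ≈ 13.1 days.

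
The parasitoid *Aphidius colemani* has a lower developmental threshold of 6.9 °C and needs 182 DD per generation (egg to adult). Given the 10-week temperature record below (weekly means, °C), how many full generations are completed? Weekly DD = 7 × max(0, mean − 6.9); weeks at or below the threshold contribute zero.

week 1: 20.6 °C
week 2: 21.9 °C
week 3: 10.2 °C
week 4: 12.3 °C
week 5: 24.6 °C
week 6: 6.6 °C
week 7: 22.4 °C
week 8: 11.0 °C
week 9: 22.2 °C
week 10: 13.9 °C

3 generations

Weekly DD (7 × max(0, T̄ − 6.9)): 95.9, 105.0, 23.1, 37.8, 123.9, 0.0, 108.5, 28.7, 107.1, 49.0.
Season total = 679.0 DD.
Complete generations = ⌊679.0 / 182⌋ = 3.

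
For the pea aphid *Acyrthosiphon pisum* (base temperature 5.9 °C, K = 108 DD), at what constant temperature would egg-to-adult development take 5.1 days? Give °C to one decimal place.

27.1 °C

Required daily accumulation = 108 / 5.1 = 21.176 DD/day.
T = T_base + 21.176 = 5.9 + 21.176 = 27.076 ≈ 27.1 °C.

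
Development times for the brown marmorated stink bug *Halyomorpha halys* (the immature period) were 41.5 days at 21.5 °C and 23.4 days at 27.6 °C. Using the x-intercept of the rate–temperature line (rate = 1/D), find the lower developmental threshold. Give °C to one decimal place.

Linear rate model ⇒ the product D·(T − T_b) is constant across temperatures.
41.5·(21.5 − T_b) = 23.4·(27.6 − T_b)
T_b = (41.5·21.5 − 23.4·27.6) / (41.5 − 23.4) = 246.41 / 18.1 = 13.614 °C ≈ 13.6 °C.

13.6 °C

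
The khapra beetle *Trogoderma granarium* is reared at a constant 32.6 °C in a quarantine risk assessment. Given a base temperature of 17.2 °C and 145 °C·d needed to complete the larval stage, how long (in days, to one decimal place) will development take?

Daily accumulation = 32.6 − 17.2 = 15.4 DD/day.
Duration = 145 / 15.4 = 9.416 ≈ 9.4 days.

9.4 days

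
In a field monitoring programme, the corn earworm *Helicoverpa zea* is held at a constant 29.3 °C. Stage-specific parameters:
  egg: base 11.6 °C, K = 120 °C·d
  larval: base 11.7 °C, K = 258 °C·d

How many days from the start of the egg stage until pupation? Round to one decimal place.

21.4 days

egg: 120 / (29.3 − 11.6) = 120 / 17.7 = 6.780 d.
larval: 258 / (29.3 − 11.7) = 258 / 17.6 = 14.659 d.
Sum = 21.439 ≈ 21.4 days.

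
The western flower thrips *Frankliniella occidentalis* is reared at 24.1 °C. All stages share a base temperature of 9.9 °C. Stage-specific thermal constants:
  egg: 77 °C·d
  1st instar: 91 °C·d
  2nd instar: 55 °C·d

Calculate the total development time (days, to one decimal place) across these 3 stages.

Daily accumulation at 24.1 °C = 24.1 − 9.9 = 14.2 DD/day.
Total K = 77 + 91 + 55 = 223 DD.
Total duration = 223 / 14.2 = 15.704 ≈ 15.7 days.

15.7 days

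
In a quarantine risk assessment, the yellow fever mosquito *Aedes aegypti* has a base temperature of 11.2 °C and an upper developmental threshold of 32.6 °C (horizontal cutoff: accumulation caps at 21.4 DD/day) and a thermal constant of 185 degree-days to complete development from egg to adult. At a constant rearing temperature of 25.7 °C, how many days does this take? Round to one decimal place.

12.8 days

Daily accumulation = 25.7 − 11.2 = 14.5 DD/day.
Duration = 185 / 14.5 = 12.759 ≈ 12.8 days.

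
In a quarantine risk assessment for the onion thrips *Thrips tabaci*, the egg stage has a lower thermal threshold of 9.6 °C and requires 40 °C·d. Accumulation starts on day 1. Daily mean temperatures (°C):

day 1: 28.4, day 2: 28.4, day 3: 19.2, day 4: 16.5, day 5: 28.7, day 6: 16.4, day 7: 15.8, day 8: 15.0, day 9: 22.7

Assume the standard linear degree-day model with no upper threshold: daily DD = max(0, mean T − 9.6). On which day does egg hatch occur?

day 3

Daily DD above 9.6 °C: 18.8, 18.8, 9.6, 6.9, 19.1, 6.8, 6.2, 5.4, 13.1.
Cumulative: 18.8, 37.6, 47.2, 54.1, 73.2, 80.0, 86.2, 91.6, 104.7.
The total first reaches 40 DD on day 3.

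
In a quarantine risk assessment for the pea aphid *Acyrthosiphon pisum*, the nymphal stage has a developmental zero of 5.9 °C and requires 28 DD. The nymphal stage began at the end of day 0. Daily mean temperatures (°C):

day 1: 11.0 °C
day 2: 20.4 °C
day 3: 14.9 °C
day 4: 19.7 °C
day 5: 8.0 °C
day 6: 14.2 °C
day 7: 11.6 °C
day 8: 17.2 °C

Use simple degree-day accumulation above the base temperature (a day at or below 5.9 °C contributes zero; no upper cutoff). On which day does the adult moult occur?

Daily DD above 5.9 °C: 5.1, 14.5, 9.0, 13.8, 2.1, 8.3, 5.7, 11.3.
Cumulative: 5.1, 19.6, 28.6, 42.4, 44.5, 52.8, 58.5, 69.8.
The total first reaches 28 DD on day 3.

day 3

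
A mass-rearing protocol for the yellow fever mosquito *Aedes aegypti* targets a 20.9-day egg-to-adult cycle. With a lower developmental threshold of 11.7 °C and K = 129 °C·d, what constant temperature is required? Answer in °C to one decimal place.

Required daily accumulation = 129 / 20.9 = 6.172 DD/day.
T = T_base + 6.172 = 11.7 + 6.172 = 17.872 ≈ 17.9 °C.

17.9 °C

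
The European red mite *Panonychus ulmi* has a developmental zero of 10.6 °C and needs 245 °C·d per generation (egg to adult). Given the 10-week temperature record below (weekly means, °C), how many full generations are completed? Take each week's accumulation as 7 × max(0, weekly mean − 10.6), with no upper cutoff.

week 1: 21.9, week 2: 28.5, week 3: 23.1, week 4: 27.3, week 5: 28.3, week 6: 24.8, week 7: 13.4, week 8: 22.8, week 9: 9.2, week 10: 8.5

Weekly DD (7 × max(0, T̄ − 10.6)): 79.1, 125.3, 87.5, 116.9, 123.9, 99.4, 19.6, 85.4, 0.0, 0.0.
Season total = 737.1 DD.
Complete generations = ⌊737.1 / 245⌋ = 3.

3 generations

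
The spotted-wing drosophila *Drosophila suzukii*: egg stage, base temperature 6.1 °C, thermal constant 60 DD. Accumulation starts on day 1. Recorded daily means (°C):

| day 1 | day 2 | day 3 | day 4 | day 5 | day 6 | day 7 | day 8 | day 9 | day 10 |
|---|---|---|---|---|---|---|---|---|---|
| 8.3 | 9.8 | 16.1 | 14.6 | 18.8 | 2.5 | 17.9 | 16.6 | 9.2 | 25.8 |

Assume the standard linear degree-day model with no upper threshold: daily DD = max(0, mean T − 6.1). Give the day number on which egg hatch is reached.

day 9

Daily DD above 6.1 °C: 2.2, 3.7, 10.0, 8.5, 12.7, 0.0, 11.8, 10.5, 3.1, 19.7.
Cumulative: 2.2, 5.9, 15.9, 24.4, 37.1, 37.1, 48.9, 59.4, 62.5, 82.2.
The total first reaches 60 DD on day 9.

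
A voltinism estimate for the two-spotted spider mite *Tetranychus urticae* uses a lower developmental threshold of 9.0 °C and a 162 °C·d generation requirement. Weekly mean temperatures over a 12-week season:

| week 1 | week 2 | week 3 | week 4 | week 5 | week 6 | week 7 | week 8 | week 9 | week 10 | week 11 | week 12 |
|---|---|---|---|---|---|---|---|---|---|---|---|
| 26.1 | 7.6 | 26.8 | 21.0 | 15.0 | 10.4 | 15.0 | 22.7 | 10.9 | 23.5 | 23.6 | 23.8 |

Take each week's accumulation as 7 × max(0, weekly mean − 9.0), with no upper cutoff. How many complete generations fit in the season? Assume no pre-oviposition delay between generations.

5 generations

Weekly DD (7 × max(0, T̄ − 9.0)): 119.7, 0.0, 124.6, 84.0, 42.0, 9.8, 42.0, 95.9, 13.3, 101.5, 102.2, 103.6.
Season total = 838.6 DD.
Complete generations = ⌊838.6 / 162⌋ = 5.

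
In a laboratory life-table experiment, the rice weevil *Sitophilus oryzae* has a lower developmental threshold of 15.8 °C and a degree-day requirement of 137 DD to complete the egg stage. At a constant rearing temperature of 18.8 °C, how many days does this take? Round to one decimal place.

Daily accumulation = 18.8 − 15.8 = 3.0 DD/day.
Duration = 137 / 3.0 = 45.667 ≈ 45.7 days.

45.7 days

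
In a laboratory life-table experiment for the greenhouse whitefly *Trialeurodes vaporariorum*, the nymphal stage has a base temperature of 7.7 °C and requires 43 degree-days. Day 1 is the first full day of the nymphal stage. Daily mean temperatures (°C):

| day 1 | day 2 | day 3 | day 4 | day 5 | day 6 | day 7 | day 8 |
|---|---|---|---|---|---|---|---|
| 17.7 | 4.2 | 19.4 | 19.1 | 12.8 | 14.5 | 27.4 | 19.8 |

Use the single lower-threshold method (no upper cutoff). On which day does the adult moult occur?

day 6

Daily DD above 7.7 °C: 10.0, 0.0, 11.7, 11.4, 5.1, 6.8, 19.7, 12.1.
Cumulative: 10.0, 10.0, 21.7, 33.1, 38.2, 45.0, 64.7, 76.8.
The total first reaches 43 DD on day 6.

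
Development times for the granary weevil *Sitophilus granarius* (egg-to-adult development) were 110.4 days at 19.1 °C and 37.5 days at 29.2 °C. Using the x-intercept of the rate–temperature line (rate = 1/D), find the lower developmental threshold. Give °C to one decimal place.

Linear rate model ⇒ the product D·(T − T_b) is constant across temperatures.
110.4·(19.1 − T_b) = 37.5·(29.2 − T_b)
T_b = (110.4·19.1 − 37.5·29.2) / (110.4 − 37.5) = 1013.64 / 72.9 = 13.905 °C ≈ 13.9 °C.

13.9 °C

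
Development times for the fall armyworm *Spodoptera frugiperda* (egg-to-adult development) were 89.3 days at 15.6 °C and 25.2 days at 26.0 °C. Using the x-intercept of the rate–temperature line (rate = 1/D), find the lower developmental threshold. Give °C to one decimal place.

Linear rate model ⇒ the product D·(T − T_b) is constant across temperatures.
89.3·(15.6 − T_b) = 25.2·(26.0 − T_b)
T_b = (89.3·15.6 − 25.2·26.0) / (89.3 − 25.2) = 737.88 / 64.1 = 11.511 °C ≈ 11.5 °C.

11.5 °C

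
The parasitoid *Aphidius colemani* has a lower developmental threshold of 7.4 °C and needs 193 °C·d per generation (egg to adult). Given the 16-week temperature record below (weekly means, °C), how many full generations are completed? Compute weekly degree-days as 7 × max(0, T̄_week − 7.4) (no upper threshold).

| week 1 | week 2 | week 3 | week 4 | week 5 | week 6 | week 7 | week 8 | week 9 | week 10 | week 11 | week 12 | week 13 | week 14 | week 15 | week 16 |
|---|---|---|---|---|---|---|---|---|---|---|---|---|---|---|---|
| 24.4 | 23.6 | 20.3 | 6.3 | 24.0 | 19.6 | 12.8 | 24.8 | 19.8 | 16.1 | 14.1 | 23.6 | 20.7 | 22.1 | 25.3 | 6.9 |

6 generations

Weekly DD (7 × max(0, T̄ − 7.4)): 119.0, 113.4, 90.3, 0.0, 116.2, 85.4, 37.8, 121.8, 86.8, 60.9, 46.9, 113.4, 93.1, 102.9, 125.3, 0.0.
Season total = 1313.2 DD.
Complete generations = ⌊1313.2 / 193⌋ = 6.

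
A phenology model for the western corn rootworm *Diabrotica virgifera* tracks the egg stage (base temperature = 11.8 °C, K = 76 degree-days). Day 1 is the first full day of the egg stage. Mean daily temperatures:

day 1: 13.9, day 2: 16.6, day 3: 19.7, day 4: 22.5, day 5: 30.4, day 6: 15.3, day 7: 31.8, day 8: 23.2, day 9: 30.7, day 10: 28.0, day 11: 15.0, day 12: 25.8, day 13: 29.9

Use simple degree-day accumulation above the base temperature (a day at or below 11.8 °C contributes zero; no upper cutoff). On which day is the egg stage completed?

Daily DD above 11.8 °C: 2.1, 4.8, 7.9, 10.7, 18.6, 3.5, 20.0, 11.4, 18.9, 16.2, 3.2, 14.0, 18.1.
Cumulative: 2.1, 6.9, 14.8, 25.5, 44.1, 47.6, 67.6, 79.0, 97.9, 114.1, 117.3, 131.3, 149.4.
The total first reaches 76 DD on day 8.

day 8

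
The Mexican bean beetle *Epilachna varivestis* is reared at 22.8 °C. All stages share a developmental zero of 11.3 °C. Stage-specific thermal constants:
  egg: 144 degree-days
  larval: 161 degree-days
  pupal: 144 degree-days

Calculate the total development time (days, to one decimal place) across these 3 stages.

Daily accumulation at 22.8 °C = 22.8 − 11.3 = 11.5 DD/day.
Total K = 144 + 161 + 144 = 449 DD.
Total duration = 449 / 11.5 = 39.043 ≈ 39.0 days.

39.0 days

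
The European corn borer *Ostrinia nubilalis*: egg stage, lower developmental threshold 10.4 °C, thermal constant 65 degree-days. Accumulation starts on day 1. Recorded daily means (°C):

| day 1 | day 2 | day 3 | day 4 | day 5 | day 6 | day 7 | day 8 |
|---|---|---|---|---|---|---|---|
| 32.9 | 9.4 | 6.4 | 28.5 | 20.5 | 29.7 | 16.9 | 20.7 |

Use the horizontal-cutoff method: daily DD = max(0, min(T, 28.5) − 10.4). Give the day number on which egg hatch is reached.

Daily DD above 10.4 °C (capped at 18.1): 18.1, 0.0, 0.0, 18.1, 10.1, 18.1, 6.5, 10.3.
Cumulative: 18.1, 18.1, 18.1, 36.2, 46.3, 64.4, 70.9, 81.2.
The total first reaches 65 DD on day 7.

day 7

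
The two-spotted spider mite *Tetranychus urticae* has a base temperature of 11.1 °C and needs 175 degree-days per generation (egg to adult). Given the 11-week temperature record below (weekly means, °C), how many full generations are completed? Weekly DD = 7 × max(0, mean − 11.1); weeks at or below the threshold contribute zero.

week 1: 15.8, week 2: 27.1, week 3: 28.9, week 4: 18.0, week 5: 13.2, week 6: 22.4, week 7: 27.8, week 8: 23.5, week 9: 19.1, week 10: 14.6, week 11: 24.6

4 generations

Weekly DD (7 × max(0, T̄ − 11.1)): 32.9, 112.0, 124.6, 48.3, 14.7, 79.1, 116.9, 86.8, 56.0, 24.5, 94.5.
Season total = 790.3 DD.
Complete generations = ⌊790.3 / 175⌋ = 4.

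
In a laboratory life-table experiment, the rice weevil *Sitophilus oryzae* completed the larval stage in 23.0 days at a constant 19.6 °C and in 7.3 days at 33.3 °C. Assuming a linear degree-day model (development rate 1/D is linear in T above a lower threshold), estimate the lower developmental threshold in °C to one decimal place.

13.2 °C

Under the model K = D·(T − T_b), so D₁·(T₁ − T_b) = D₂·(T₂ − T_b).
23.0·(19.6 − T_b) = 7.3·(33.3 − T_b)
T_b = (23.0·19.6 − 7.3·33.3) / (23.0 − 7.3) = 207.71 / 15.7 = 13.230 °C ≈ 13.2 °C.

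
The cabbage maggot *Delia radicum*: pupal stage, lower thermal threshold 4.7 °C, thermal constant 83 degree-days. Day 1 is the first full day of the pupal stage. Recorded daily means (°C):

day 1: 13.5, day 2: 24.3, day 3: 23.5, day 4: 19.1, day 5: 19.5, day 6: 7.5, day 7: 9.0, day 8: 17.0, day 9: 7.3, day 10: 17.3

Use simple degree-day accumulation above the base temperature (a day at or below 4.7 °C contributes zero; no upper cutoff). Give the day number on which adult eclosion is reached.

Daily DD above 4.7 °C: 8.8, 19.6, 18.8, 14.4, 14.8, 2.8, 4.3, 12.3, 2.6, 12.6.
Cumulative: 8.8, 28.4, 47.2, 61.6, 76.4, 79.2, 83.5, 95.8, 98.4, 111.0.
The total first reaches 83 DD on day 7.

day 7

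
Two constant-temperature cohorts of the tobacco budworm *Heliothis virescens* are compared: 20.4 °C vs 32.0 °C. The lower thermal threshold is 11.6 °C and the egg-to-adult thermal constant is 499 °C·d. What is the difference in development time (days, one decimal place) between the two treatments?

32.2 days

At 20.4 °C: 499 / (20.4 − 11.6) = 499 / 8.8 = 56.705 d.
At 32.0 °C: 499 / (32.0 − 11.6) = 499 / 20.4 = 24.461 d.
Difference = |56.705 − 24.461| = 32.244 ≈ 32.2 days.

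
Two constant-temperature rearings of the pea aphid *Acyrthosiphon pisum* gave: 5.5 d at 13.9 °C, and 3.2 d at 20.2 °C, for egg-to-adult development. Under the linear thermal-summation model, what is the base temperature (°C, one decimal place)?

5.1 °C

Under the model K = D·(T − T_b), so D₁·(T₁ − T_b) = D₂·(T₂ − T_b).
5.5·(13.9 − T_b) = 3.2·(20.2 − T_b)
T_b = (5.5·13.9 − 3.2·20.2) / (5.5 − 3.2) = 11.81 / 2.3 = 5.135 °C ≈ 5.1 °C.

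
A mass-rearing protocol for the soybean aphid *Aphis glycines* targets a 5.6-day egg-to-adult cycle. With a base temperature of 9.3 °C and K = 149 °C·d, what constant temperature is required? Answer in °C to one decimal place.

Required daily accumulation = 149 / 5.6 = 26.607 DD/day.
T = T_base + 26.607 = 9.3 + 26.607 = 35.907 ≈ 35.9 °C.

35.9 °C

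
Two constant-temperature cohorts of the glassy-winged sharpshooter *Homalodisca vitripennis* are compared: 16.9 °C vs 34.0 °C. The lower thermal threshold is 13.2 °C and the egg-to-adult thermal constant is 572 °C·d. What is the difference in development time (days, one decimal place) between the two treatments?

127.1 days

At 16.9 °C: 572 / (16.9 − 13.2) = 572 / 3.7 = 154.595 d.
At 34.0 °C: 572 / (34.0 − 13.2) = 572 / 20.8 = 27.500 d.
Difference = |154.595 − 27.500| = 127.095 ≈ 127.1 days.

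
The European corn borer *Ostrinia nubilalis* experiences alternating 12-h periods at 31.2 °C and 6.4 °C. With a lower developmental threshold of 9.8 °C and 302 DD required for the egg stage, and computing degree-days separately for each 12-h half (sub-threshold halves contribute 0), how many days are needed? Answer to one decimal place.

Day half: max(0, 31.2 − 9.8) × 0.5 = 21.4 × 0.5 = 10.70 DD.
Night half: max(0, 6.4 − 9.8) × 0.5 = 0.0 × 0.5 = 0.00 DD.
Per 24 h: 10.70 DD/day.
Duration = 302 / 10.70 = 28.224 ≈ 28.2 days.

28.2 days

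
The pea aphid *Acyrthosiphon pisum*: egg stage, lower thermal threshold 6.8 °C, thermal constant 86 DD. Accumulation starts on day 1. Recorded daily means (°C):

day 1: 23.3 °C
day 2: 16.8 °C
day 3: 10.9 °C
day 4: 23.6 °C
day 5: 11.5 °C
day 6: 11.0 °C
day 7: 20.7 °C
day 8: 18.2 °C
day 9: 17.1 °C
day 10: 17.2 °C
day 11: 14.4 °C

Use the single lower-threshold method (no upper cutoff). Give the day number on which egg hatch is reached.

Daily DD above 6.8 °C: 16.5, 10.0, 4.1, 16.8, 4.7, 4.2, 13.9, 11.4, 10.3, 10.4, 7.6.
Cumulative: 16.5, 26.5, 30.6, 47.4, 52.1, 56.3, 70.2, 81.6, 91.9, 102.3, 109.9.
The total first reaches 86 DD on day 9.

day 9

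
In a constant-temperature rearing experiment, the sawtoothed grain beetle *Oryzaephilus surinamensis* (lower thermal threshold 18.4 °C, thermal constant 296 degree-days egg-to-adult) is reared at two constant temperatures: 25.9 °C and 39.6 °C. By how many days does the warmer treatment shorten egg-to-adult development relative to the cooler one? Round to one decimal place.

At 25.9 °C: 296 / (25.9 − 18.4) = 296 / 7.5 = 39.467 d.
At 39.6 °C: 296 / (39.6 − 18.4) = 296 / 21.2 = 13.962 d.
Difference = |39.467 − 13.962| = 25.504 ≈ 25.5 days.

25.5 days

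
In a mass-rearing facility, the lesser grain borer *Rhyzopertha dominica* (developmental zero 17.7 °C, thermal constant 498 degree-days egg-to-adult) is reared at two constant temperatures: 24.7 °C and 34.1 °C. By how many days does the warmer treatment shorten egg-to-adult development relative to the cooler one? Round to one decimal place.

At 24.7 °C: 498 / (24.7 − 17.7) = 498 / 7.0 = 71.143 d.
At 34.1 °C: 498 / (34.1 − 17.7) = 498 / 16.4 = 30.366 d.
Difference = |71.143 − 30.366| = 40.777 ≈ 40.8 days.

40.8 days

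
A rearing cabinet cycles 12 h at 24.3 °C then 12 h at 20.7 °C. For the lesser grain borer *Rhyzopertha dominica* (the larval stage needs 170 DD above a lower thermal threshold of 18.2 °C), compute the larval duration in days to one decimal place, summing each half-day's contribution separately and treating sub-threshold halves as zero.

39.5 days

Day half: max(0, 24.3 − 18.2) × 0.5 = 6.1 × 0.5 = 3.05 DD.
Night half: max(0, 20.7 − 18.2) × 0.5 = 2.5 × 0.5 = 1.25 DD.
Per 24 h: 4.30 DD/day.
Duration = 170 / 4.30 = 39.535 ≈ 39.5 days.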